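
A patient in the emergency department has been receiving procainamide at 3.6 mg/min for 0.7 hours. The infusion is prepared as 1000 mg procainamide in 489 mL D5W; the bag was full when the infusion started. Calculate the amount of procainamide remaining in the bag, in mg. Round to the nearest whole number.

3.6 mg/min × 60 min/hr = 216 mg/hr
Concentration = 1000 mg ÷ 489 mL = 2.04499 mg/mL
Rate = 216 mg/hr ÷ 2.04499 mg/mL = 105.624 mL/hr
Volume infused = 105.624 mL/hr × 0.7 hr = 73.9368 mL
Volume remaining = 489 − 73.9368 = 415.0632 mL
Drug remaining = 415.0632 mL × 2.04499 mg/mL = 848.8 mg

849 mg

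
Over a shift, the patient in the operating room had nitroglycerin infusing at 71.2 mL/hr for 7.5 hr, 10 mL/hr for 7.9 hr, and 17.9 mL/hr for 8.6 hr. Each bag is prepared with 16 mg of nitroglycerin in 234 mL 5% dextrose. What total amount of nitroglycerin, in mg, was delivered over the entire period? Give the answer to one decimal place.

Concentration = 16 mg ÷ 234 mL = 0.06837607 mg/mL
Stage 1: 71.2 mL/hr × 7.5 hr = 534 mL → 534 mL × 0.06837607 mg/mL = 36.51282 mg
Stage 2: 10 mL/hr × 7.9 hr = 79 mL → 79 mL × 0.06837607 mg/mL = 5.401709 mg
Stage 3: 17.9 mL/hr × 8.6 hr = 153.94 mL → 153.94 mL × 0.06837607 mg/mL = 10.52581 mg
Total = 36.51282 + 5.401709 + 10.52581 = 52.44034 mg

52.4 mg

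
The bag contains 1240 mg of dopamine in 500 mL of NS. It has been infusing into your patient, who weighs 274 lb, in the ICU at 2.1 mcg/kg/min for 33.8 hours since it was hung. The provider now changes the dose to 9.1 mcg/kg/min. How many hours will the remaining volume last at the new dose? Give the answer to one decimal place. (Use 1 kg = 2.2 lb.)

Initial rate:
Weight = 274 lb ÷ 2.2 lb/kg = 124.5455 kg
Dose = 2.1 mcg/kg/min × 124.5455 kg = 261.5455 mcg/min
261.5455 mcg/min × 60 min/hr = 15692.73 mcg/hr
Concentration = 1240 mg ÷ 500 mL = 2.48 mg/mL = 2480 mcg/mL
Rate = 15692.73 mcg/hr ÷ 2480 mcg/mL = 6.327713 mL/hr
Volume infused so far = 6.327713 mL/hr × 33.8 hr = 213.8767 mL
Volume remaining = 500 − 213.8767 = 286.1233 mL
New rate:
Dose = 9.1 mcg/kg/min × 124.5455 kg = 1133.364 mcg/min
1133.364 mcg/min × 60 min/hr = 68001.82 mcg/hr
Rate = 68001.82 mcg/hr ÷ 2480 mcg/mL = 27.42009 mL/hr
Time remaining = 286.1233 mL ÷ 27.42009 mL/hr = 10.43481 hr

10.4 hours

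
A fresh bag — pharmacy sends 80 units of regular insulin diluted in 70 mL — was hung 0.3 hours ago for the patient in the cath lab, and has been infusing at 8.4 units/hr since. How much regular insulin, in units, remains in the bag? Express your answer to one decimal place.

77.5 units

Concentration = 80 units ÷ 70 mL = 1.142857 units/mL
Rate = 8.4 units/hr ÷ 1.142857 units/mL = 7.35 mL/hr
Volume infused = 7.35 mL/hr × 0.3 hr = 2.205 mL
Volume remaining = 70 − 2.205 = 67.795 mL
Drug remaining = 67.795 mL × 1.142857 units/mL = 77.48 units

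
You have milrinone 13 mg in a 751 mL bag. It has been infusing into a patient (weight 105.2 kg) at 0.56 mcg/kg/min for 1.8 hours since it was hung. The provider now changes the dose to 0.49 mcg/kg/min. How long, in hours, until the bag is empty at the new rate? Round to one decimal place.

Initial rate:
Dose = 0.56 mcg/kg/min × 105.2 kg = 58.912 mcg/min
58.912 mcg/min × 60 min/hr = 3534.72 mcg/hr
Concentration = 13 mg ÷ 751 mL = 0.01731025 mg/mL = 17.31025 mcg/mL
Rate = 3534.72 mcg/hr ÷ 17.31025 mcg/mL = 204.1981 mL/hr
Volume infused so far = 204.1981 mL/hr × 1.8 hr = 367.5565 mL
Volume remaining = 751 − 367.5565 = 383.4435 mL
New rate:
Dose = 0.49 mcg/kg/min × 105.2 kg = 51.548 mcg/min
51.548 mcg/min × 60 min/hr = 3092.88 mcg/hr
Rate = 3092.88 mcg/hr ÷ 17.31025 mcg/mL = 178.6733 mL/hr
Time remaining = 383.4435 mL ÷ 178.6733 mL/hr = 2.146059 hr

2.1 hours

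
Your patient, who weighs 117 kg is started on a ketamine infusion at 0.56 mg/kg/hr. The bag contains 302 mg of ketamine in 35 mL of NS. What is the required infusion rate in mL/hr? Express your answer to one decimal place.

7.6 mL/hr

Dose = 0.56 mg/kg/hr × 117 kg = 65.52 mg/hr
Concentration = 302 mg ÷ 35 mL = 8.628571 mg/mL
Rate = 65.52 mg/hr ÷ 8.628571 mg/mL = 7.593377 mL/hr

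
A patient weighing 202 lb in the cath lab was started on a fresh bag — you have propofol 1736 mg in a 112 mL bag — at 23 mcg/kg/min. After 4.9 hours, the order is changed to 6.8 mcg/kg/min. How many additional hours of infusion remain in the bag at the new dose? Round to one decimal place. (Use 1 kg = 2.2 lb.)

Initial rate:
Weight = 202 lb ÷ 2.2 lb/kg = 91.81818 kg
Dose = 23 mcg/kg/min × 91.81818 kg = 2111.818 mcg/min
2111.818 mcg/min × 60 min/hr = 126709.1 mcg/hr
Concentration = 1736 mg ÷ 112 mL = 15.5 mg/mL = 15500 mcg/mL
Rate = 126709.1 mcg/hr ÷ 15500 mcg/mL = 8.17478 mL/hr
Volume infused so far = 8.17478 mL/hr × 4.9 hr = 40.05642 mL
Volume remaining = 112 − 40.05642 = 71.94358 mL
New rate:
Dose = 6.8 mcg/kg/min × 91.81818 kg = 624.3636 mcg/min
624.3636 mcg/min × 60 min/hr = 37461.82 mcg/hr
Rate = 37461.82 mcg/hr ÷ 15500 mcg/mL = 2.416891 mL/hr
Time remaining = 71.94358 mL ÷ 2.416891 mL/hr = 29.76699 hr

29.8 hours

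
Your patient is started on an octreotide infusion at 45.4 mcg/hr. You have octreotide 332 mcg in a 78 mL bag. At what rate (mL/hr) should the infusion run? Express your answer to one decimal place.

Concentration = 332 mcg ÷ 78 mL = 4.25641 mcg/mL
Rate = 45.4 mcg/hr ÷ 4.25641 mcg/mL = 10.66627 mL/hr

10.7 mL/hr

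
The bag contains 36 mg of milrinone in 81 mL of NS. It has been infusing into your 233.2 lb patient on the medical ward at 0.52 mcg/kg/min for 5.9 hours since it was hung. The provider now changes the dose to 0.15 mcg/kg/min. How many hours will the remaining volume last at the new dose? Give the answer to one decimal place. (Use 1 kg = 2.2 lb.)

17.3 hours

Initial rate:
Weight = 233.2 lb ÷ 2.2 lb/kg = 106 kg
Dose = 0.52 mcg/kg/min × 106 kg = 55.12 mcg/min
55.12 mcg/min × 60 min/hr = 3307.2 mcg/hr
Concentration = 36 mg ÷ 81 mL = 0.4444444 mg/mL = 444.4444 mcg/mL
Rate = 3307.2 mcg/hr ÷ 444.4444 mcg/mL = 7.4412 mL/hr
Volume infused so far = 7.4412 mL/hr × 5.9 hr = 43.90308 mL
Volume remaining = 81 − 43.90308 = 37.09692 mL
New rate:
Dose = 0.15 mcg/kg/min × 106 kg = 15.9 mcg/min
15.9 mcg/min × 60 min/hr = 954 mcg/hr
Rate = 954 mcg/hr ÷ 444.4444 mcg/mL = 2.1465 mL/hr
Time remaining = 37.09692 mL ÷ 2.1465 mL/hr = 17.28252 hr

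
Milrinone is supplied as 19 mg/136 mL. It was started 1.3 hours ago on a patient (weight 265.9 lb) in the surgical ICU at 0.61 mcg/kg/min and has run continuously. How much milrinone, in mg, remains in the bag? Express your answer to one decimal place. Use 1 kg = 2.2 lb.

13.2 mg

Weight = 265.9 lb ÷ 2.2 lb/kg = 120.8636 kg
Dose = 0.61 mcg/kg/min × 120.8636 kg = 73.72682 mcg/min
73.72682 mcg/min × 60 min/hr = 4423.609 mcg/hr
Concentration = 19 mg ÷ 136 mL = 0.1397059 mg/mL = 139.7059 mcg/mL
Rate = 4423.609 mcg/hr ÷ 139.7059 mcg/mL = 31.66373 mL/hr
Volume infused = 31.66373 mL/hr × 1.3 hr = 41.16285 mL
Volume remaining = 136 − 41.16285 = 94.83715 mL
Drug remaining = 94.83715 mL × 139.7059 mcg/mL = 13249.31 mcg = 13.24931 mg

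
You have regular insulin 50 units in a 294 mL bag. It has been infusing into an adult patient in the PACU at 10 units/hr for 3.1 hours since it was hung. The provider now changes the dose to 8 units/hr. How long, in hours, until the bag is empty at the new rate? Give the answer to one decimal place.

Initial rate:
Concentration = 50 units ÷ 294 mL = 0.170068 units/mL
Rate = 10 units/hr ÷ 0.170068 units/mL = 58.8 mL/hr
Volume infused so far = 58.8 mL/hr × 3.1 hr = 182.28 mL
Volume remaining = 294 − 182.28 = 111.72 mL
New rate:
Rate = 8 units/hr ÷ 0.170068 units/mL = 47.04 mL/hr
Time remaining = 111.72 mL ÷ 47.04 mL/hr = 2.375 hr

2.4 hours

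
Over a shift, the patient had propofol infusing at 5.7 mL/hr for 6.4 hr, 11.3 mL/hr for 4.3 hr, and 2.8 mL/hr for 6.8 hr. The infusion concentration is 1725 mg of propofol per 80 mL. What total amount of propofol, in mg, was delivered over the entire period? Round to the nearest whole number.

2245 mg

Concentration = 1725 mg ÷ 80 mL = 21.5625 mg/mL
Stage 1: 5.7 mL/hr × 6.4 hr = 36.48 mL → 36.48 mL × 21.5625 mg/mL = 786.6 mg
Stage 2: 11.3 mL/hr × 4.3 hr = 48.59 mL → 48.59 mL × 21.5625 mg/mL = 1047.722 mg
Stage 3: 2.8 mL/hr × 6.8 hr = 19.04 mL → 19.04 mL × 21.5625 mg/mL = 410.55 mg
Total = 786.6 + 1047.722 + 410.55 = 2244.872 mg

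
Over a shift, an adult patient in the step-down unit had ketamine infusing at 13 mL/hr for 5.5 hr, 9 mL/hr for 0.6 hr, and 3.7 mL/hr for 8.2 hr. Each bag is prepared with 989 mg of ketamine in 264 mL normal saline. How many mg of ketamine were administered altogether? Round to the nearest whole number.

402 mg

Concentration = 989 mg ÷ 264 mL = 3.746212 mg/mL
Stage 1: 13 mL/hr × 5.5 hr = 71.5 mL → 71.5 mL × 3.746212 mg/mL = 267.8542 mg
Stage 2: 9 mL/hr × 0.6 hr = 5.4 mL → 5.4 mL × 3.746212 mg/mL = 20.22955 mg
Stage 3: 3.7 mL/hr × 8.2 hr = 30.34 mL → 30.34 mL × 3.746212 mg/mL = 113.6601 mg
Total = 267.8542 + 20.22955 + 113.6601 = 401.7438 mg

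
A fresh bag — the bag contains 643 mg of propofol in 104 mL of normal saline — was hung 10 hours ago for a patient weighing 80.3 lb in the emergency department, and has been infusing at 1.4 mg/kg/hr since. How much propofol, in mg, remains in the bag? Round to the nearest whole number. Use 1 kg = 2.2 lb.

132 mg

Weight = 80.3 lb ÷ 2.2 lb/kg = 36.5 kg
Dose = 1.4 mg/kg/hr × 36.5 kg = 51.1 mg/hr
Concentration = 643 mg ÷ 104 mL = 6.182692 mg/mL
Rate = 51.1 mg/hr ÷ 6.182692 mg/mL = 8.265008 mL/hr
Volume infused = 8.265008 mL/hr × 10 hr = 82.65008 mL
Volume remaining = 104 − 82.65008 = 21.34992 mL
Drug remaining = 21.34992 mL × 6.182692 mg/mL = 132 mg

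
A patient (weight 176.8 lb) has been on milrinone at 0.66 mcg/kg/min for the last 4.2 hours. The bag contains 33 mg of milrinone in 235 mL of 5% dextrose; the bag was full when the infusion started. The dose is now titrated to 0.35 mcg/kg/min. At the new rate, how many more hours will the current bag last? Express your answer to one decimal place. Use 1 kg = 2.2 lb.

11.6 hours

Initial rate:
Weight = 176.8 lb ÷ 2.2 lb/kg = 80.36364 kg
Dose = 0.66 mcg/kg/min × 80.36364 kg = 53.04 mcg/min
53.04 mcg/min × 60 min/hr = 3182.4 mcg/hr
Concentration = 33 mg ÷ 235 mL = 0.1404255 mg/mL = 140.4255 mcg/mL
Rate = 3182.4 mcg/hr ÷ 140.4255 mcg/mL = 22.66255 mL/hr
Volume infused so far = 22.66255 mL/hr × 4.2 hr = 95.18269 mL
Volume remaining = 235 − 95.18269 = 139.8173 mL
New rate:
Dose = 0.35 mcg/kg/min × 80.36364 kg = 28.12727 mcg/min
28.12727 mcg/min × 60 min/hr = 1687.636 mcg/hr
Rate = 1687.636 mcg/hr ÷ 140.4255 mcg/mL = 12.01802 mL/hr
Time remaining = 139.8173 mL ÷ 12.01802 mL/hr = 11.63398 hr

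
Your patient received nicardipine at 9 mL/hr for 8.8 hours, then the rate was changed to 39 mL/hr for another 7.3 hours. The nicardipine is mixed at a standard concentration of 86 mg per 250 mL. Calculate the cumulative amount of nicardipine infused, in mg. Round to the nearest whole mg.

125 mg

Concentration = 86 mg ÷ 250 mL = 0.344 mg/mL
Stage 1: 9 mL/hr × 8.8 hr = 79.2 mL → 79.2 mL × 0.344 mg/mL = 27.2448 mg
Stage 2: 39 mL/hr × 7.3 hr = 284.7 mL → 284.7 mL × 0.344 mg/mL = 97.9368 mg
Total = 27.2448 + 97.9368 = 125.1816 mg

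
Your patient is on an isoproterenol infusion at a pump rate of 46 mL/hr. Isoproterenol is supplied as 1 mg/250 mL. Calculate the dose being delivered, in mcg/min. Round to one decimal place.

Concentration = 1 mg ÷ 250 mL = 0.004 mg/mL = 4 mcg/mL
Drug rate = 46 mL/hr × 4 mcg/mL = 184 mcg/hr
184 mcg/hr ÷ 60 min/hr = 3.066667 mcg/min

3.1 mcg/min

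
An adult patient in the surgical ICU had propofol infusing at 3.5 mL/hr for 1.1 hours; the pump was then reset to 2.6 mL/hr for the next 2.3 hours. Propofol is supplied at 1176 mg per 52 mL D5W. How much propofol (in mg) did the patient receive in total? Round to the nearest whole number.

222 mg

Concentration = 1176 mg ÷ 52 mL = 22.61538 mg/mL
Stage 1: 3.5 mL/hr × 1.1 hr = 3.85 mL → 3.85 mL × 22.61538 mg/mL = 87.06923 mg
Stage 2: 2.6 mL/hr × 2.3 hr = 5.98 mL → 5.98 mL × 22.61538 mg/mL = 135.24 mg
Total = 87.06923 + 135.24 = 222.3092 mg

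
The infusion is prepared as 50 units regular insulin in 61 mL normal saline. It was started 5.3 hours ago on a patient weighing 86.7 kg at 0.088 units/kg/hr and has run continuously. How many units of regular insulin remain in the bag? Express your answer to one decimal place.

9.6 units

Dose = 0.088 units/kg/hr × 86.7 kg = 7.6296 units/hr
Concentration = 50 units ÷ 61 mL = 0.8196721 units/mL
Rate = 7.6296 units/hr ÷ 0.8196721 units/mL = 9.308112 mL/hr
Volume infused = 9.308112 mL/hr × 5.3 hr = 49.33299 mL
Volume remaining = 61 − 49.33299 = 11.66701 mL
Drug remaining = 11.66701 mL × 0.8196721 units/mL = 9.56312 units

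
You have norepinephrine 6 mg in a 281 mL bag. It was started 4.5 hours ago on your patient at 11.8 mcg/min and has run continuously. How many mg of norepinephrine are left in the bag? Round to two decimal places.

2.81 mg

11.8 mcg/min × 60 min/hr = 708 mcg/hr
Concentration = 6 mg ÷ 281 mL = 0.02135231 mg/mL = 21.35231 mcg/mL
Rate = 708 mcg/hr ÷ 21.35231 mcg/mL = 33.158 mL/hr
Volume infused = 33.158 mL/hr × 4.5 hr = 149.211 mL
Volume remaining = 281 − 149.211 = 131.789 mL
Drug remaining = 131.789 mL × 21.35231 mcg/mL = 2814 mcg = 2.814 mg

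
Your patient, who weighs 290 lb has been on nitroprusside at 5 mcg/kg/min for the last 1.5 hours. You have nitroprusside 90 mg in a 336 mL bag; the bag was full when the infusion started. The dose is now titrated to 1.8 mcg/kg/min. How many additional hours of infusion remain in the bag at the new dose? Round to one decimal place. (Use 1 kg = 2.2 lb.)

2.2 hours

Initial rate:
Weight = 290 lb ÷ 2.2 lb/kg = 131.8182 kg
Dose = 5 mcg/kg/min × 131.8182 kg = 659.0909 mcg/min
659.0909 mcg/min × 60 min/hr = 39545.45 mcg/hr
Concentration = 90 mg ÷ 336 mL = 0.2678571 mg/mL = 267.8571 mcg/mL
Rate = 39545.45 mcg/hr ÷ 267.8571 mcg/mL = 147.6364 mL/hr
Volume infused so far = 147.6364 mL/hr × 1.5 hr = 221.4545 mL
Volume remaining = 336 − 221.4545 = 114.5455 mL
New rate:
Dose = 1.8 mcg/kg/min × 131.8182 kg = 237.2727 mcg/min
237.2727 mcg/min × 60 min/hr = 14236.36 mcg/hr
Rate = 14236.36 mcg/hr ÷ 267.8571 mcg/mL = 53.14909 mL/hr
Time remaining = 114.5455 mL ÷ 53.14909 mL/hr = 2.155172 hr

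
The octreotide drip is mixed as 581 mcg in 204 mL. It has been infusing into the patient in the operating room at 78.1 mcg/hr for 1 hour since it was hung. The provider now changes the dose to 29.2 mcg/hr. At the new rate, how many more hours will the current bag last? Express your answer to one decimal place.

17.2 hours

Initial rate:
Concentration = 581 mcg ÷ 204 mL = 2.848039 mcg/mL
Rate = 78.1 mcg/hr ÷ 2.848039 mcg/mL = 27.42238 mL/hr
Volume infused so far = 27.42238 mL/hr × 1 hr = 27.42238 mL
Volume remaining = 204 − 27.42238 = 176.5776 mL
New rate:
Rate = 29.2 mcg/hr ÷ 2.848039 mcg/mL = 10.25267 mL/hr
Time remaining = 176.5776 mL ÷ 10.25267 mL/hr = 17.2226 hr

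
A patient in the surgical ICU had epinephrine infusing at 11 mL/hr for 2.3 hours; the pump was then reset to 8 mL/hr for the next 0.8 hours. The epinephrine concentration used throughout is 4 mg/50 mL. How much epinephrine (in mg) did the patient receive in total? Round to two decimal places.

Concentration = 4 mg ÷ 50 mL = 0.08 mg/mL
Stage 1: 11 mL/hr × 2.3 hr = 25.3 mL → 25.3 mL × 0.08 mg/mL = 2.024 mg
Stage 2: 8 mL/hr × 0.8 hr = 6.4 mL → 6.4 mL × 0.08 mg/mL = 0.512 mg
Total = 2.024 + 0.512 = 2.536 mg

2.54 mg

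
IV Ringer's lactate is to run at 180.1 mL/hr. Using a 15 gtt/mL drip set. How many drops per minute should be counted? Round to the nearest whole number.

45 gtt/min

180.1 mL/hr ÷ 60 min/hr = 3.001667 mL/min
3.001667 mL/min × 15 gtt/mL = 45.025 gtt/min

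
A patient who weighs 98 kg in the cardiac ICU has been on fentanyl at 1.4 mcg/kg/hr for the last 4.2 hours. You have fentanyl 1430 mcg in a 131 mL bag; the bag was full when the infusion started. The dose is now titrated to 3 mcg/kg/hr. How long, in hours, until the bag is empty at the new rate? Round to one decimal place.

Initial rate:
Dose = 1.4 mcg/kg/hr × 98 kg = 137.2 mcg/hr
Concentration = 1430 mcg ÷ 131 mL = 10.91603 mcg/mL
Rate = 137.2 mcg/hr ÷ 10.91603 mcg/mL = 12.56867 mL/hr
Volume infused so far = 12.56867 mL/hr × 4.2 hr = 52.78842 mL
Volume remaining = 131 − 52.78842 = 78.21158 mL
New rate:
Dose = 3 mcg/kg/hr × 98 kg = 294 mcg/hr
Rate = 294 mcg/hr ÷ 10.91603 mcg/mL = 26.93287 mL/hr
Time remaining = 78.21158 mL ÷ 26.93287 mL/hr = 2.903946 hr

2.9 hours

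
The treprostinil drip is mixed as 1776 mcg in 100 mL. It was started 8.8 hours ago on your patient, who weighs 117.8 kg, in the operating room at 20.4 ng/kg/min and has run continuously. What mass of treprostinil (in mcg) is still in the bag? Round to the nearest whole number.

507 mcg

Dose = 20.4 ng/kg/min × 117.8 kg = 2403.12 ng/min
2403.12 ng/min × 60 min/hr = 144187.2 ng/hr
Concentration = 1776 mcg ÷ 100 mL = 17.76 mcg/mL = 17760 ng/mL
Rate = 144187.2 ng/hr ÷ 17760 ng/mL = 8.118649 mL/hr
Volume infused = 8.118649 mL/hr × 8.8 hr = 71.44411 mL
Volume remaining = 100 − 71.44411 = 28.55589 mL
Drug remaining = 28.55589 mL × 17760 ng/mL = 507152.6 ng = 507.1526 mcg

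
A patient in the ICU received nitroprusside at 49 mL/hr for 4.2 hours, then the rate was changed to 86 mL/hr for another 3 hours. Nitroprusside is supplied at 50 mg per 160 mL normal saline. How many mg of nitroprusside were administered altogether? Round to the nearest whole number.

Concentration = 50 mg ÷ 160 mL = 0.3125 mg/mL
Stage 1: 49 mL/hr × 4.2 hr = 205.8 mL → 205.8 mL × 0.3125 mg/mL = 64.3125 mg
Stage 2: 86 mL/hr × 3 hr = 258 mL → 258 mL × 0.3125 mg/mL = 80.625 mg
Total = 64.3125 + 80.625 = 144.9375 mg

145 mg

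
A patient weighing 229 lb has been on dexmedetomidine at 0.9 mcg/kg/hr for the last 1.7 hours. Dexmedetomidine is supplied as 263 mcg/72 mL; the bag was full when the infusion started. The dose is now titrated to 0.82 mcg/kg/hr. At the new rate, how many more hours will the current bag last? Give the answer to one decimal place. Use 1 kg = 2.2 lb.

Initial rate:
Weight = 229 lb ÷ 2.2 lb/kg = 104.0909 kg
Dose = 0.9 mcg/kg/hr × 104.0909 kg = 93.68182 mcg/hr
Concentration = 263 mcg ÷ 72 mL = 3.652778 mcg/mL
Rate = 93.68182 mcg/hr ÷ 3.652778 mcg/mL = 25.64673 mL/hr
Volume infused so far = 25.64673 mL/hr × 1.7 hr = 43.59945 mL
Volume remaining = 72 − 43.59945 = 28.40055 mL
New rate:
Dose = 0.82 mcg/kg/hr × 104.0909 kg = 85.35455 mcg/hr
Rate = 85.35455 mcg/hr ÷ 3.652778 mcg/mL = 23.36702 mL/hr
Time remaining = 28.40055 mL ÷ 23.36702 mL/hr = 1.215412 hr

1.2 hours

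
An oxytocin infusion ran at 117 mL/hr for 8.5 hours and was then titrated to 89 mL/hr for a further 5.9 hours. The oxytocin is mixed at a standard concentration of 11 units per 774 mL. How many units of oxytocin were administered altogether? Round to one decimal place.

21.6 units

Concentration = 11 units ÷ 774 mL = 0.01421189 units/mL
Stage 1: 117 mL/hr × 8.5 hr = 994.5 mL → 994.5 mL × 0.01421189 units/mL = 14.13372 units
Stage 2: 89 mL/hr × 5.9 hr = 525.1 mL → 525.1 mL × 0.01421189 units/mL = 7.462661 units
Total = 14.13372 + 7.462661 = 21.59638 units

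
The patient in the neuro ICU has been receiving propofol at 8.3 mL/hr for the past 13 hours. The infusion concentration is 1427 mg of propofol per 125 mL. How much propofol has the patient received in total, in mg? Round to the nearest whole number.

Concentration = 1427 mg ÷ 125 mL = 11.416 mg/mL
Drug rate = 8.3 mL/hr × 11.416 mg/mL = 94.7528 mg/hr
Total = 94.7528 mg/hr × 13 hr = 1231.786 mg

1232 mg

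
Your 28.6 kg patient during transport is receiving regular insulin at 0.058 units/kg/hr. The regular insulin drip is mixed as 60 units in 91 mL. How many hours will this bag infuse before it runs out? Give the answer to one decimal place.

Dose = 0.058 units/kg/hr × 28.6 kg = 1.6588 units/hr
Concentration = 60 units ÷ 91 mL = 0.6593407 units/mL
Rate = 1.6588 units/hr ÷ 0.6593407 units/mL = 2.515847 mL/hr
Duration = 91 mL ÷ 2.515847 mL/hr = 36.17073 hr

36.2 hours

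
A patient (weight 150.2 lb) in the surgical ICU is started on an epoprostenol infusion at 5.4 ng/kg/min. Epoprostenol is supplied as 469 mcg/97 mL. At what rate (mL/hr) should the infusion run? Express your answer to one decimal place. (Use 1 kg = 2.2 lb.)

4.6 mL/hr

Weight = 150.2 lb ÷ 2.2 lb/kg = 68.27273 kg
Dose = 5.4 ng/kg/min × 68.27273 kg = 368.6727 ng/min
368.6727 ng/min × 60 min/hr = 22120.36 ng/hr
Concentration = 469 mcg ÷ 97 mL = 4.835052 mcg/mL = 4835.052 ng/mL
Rate = 22120.36 ng/hr ÷ 4835.052 ng/mL = 4.575001 mL/hr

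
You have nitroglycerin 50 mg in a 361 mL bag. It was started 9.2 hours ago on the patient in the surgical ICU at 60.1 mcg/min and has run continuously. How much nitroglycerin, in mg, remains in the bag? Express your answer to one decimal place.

60.1 mcg/min × 60 min/hr = 3606 mcg/hr
Concentration = 50 mg ÷ 361 mL = 0.1385042 mg/mL = 138.5042 mcg/mL
Rate = 3606 mcg/hr ÷ 138.5042 mcg/mL = 26.03532 mL/hr
Volume infused = 26.03532 mL/hr × 9.2 hr = 239.5249 mL
Volume remaining = 361 − 239.5249 = 121.4751 mL
Drug remaining = 121.4751 mL × 138.5042 mcg/mL = 16824.8 mcg = 16.8248 mg

16.8 mg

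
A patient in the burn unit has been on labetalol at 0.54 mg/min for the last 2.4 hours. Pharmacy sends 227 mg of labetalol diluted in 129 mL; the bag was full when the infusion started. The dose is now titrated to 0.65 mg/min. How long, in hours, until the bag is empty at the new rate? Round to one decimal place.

Initial rate:
0.54 mg/min × 60 min/hr = 32.4 mg/hr
Concentration = 227 mg ÷ 129 mL = 1.75969 mg/mL
Rate = 32.4 mg/hr ÷ 1.75969 mg/mL = 18.41233 mL/hr
Volume infused so far = 18.41233 mL/hr × 2.4 hr = 44.1896 mL
Volume remaining = 129 − 44.1896 = 84.8104 mL
New rate:
0.65 mg/min × 60 min/hr = 39 mg/hr
Rate = 39 mg/hr ÷ 1.75969 mg/mL = 22.163 mL/hr
Time remaining = 84.8104 mL ÷ 22.163 mL/hr = 3.826667 hr

3.8 hours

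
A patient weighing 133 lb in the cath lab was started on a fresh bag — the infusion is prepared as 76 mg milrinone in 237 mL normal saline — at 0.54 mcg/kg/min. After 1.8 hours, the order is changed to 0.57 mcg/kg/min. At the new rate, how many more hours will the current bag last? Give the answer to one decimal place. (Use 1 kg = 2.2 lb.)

Initial rate:
Weight = 133 lb ÷ 2.2 lb/kg = 60.45455 kg
Dose = 0.54 mcg/kg/min × 60.45455 kg = 32.64545 mcg/min
32.64545 mcg/min × 60 min/hr = 1958.727 mcg/hr
Concentration = 76 mg ÷ 237 mL = 0.3206751 mg/mL = 320.6751 mcg/mL
Rate = 1958.727 mcg/hr ÷ 320.6751 mcg/mL = 6.108136 mL/hr
Volume infused so far = 6.108136 mL/hr × 1.8 hr = 10.99465 mL
Volume remaining = 237 − 10.99465 = 226.0054 mL
New rate:
Dose = 0.57 mcg/kg/min × 60.45455 kg = 34.45909 mcg/min
34.45909 mcg/min × 60 min/hr = 2067.545 mcg/hr
Rate = 2067.545 mcg/hr ÷ 320.6751 mcg/mL = 6.447477 mL/hr
Time remaining = 226.0054 mL ÷ 6.447477 mL/hr = 35.0533 hr

35.1 hours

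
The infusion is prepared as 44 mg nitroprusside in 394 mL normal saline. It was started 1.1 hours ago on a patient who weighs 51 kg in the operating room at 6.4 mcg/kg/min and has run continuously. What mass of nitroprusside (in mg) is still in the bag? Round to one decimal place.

22.5 mg

Dose = 6.4 mcg/kg/min × 51 kg = 326.4 mcg/min
326.4 mcg/min × 60 min/hr = 19584 mcg/hr
Concentration = 44 mg ÷ 394 mL = 0.1116751 mg/mL = 111.6751 mcg/mL
Rate = 19584 mcg/hr ÷ 111.6751 mcg/mL = 175.3658 mL/hr
Volume infused = 175.3658 mL/hr × 1.1 hr = 192.9024 mL
Volume remaining = 394 − 192.9024 = 201.0976 mL
Drug remaining = 201.0976 mL × 111.6751 mcg/mL = 22457.6 mcg = 22.4576 mg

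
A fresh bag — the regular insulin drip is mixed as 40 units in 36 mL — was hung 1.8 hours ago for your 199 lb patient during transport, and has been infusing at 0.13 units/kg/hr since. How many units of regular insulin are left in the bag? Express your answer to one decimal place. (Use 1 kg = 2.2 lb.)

18.8 units

Weight = 199 lb ÷ 2.2 lb/kg = 90.45455 kg
Dose = 0.13 units/kg/hr × 90.45455 kg = 11.75909 units/hr
Concentration = 40 units ÷ 36 mL = 1.111111 units/mL
Rate = 11.75909 units/hr ÷ 1.111111 units/mL = 10.58318 mL/hr
Volume infused = 10.58318 mL/hr × 1.8 hr = 19.04973 mL
Volume remaining = 36 − 19.04973 = 16.95027 mL
Drug remaining = 16.95027 mL × 1.111111 units/mL = 18.83364 units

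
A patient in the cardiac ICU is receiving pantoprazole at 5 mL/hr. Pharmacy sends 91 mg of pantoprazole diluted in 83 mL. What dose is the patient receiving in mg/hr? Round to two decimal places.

5.48 mg/hr

Concentration = 91 mg ÷ 83 mL = 1.096386 mg/mL
Drug rate = 5 mL/hr × 1.096386 mg/mL = 5.481928 mg/hr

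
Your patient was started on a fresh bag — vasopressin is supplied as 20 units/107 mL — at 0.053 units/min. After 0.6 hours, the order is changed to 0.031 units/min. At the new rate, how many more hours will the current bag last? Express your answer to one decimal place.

9.7 hours

Initial rate:
0.053 units/min × 60 min/hr = 3.18 units/hr
Concentration = 20 units ÷ 107 mL = 0.1869159 units/mL
Rate = 3.18 units/hr ÷ 0.1869159 units/mL = 17.013 mL/hr
Volume infused so far = 17.013 mL/hr × 0.6 hr = 10.2078 mL
Volume remaining = 107 − 10.2078 = 96.7922 mL
New rate:
0.031 units/min × 60 min/hr = 1.86 units/hr
Rate = 1.86 units/hr ÷ 0.1869159 units/mL = 9.951 mL/hr
Time remaining = 96.7922 mL ÷ 9.951 mL/hr = 9.726882 hr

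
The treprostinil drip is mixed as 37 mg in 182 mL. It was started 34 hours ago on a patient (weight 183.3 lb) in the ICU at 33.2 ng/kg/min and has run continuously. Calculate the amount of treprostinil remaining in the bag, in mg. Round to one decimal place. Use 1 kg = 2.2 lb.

31.4 mg

Weight = 183.3 lb ÷ 2.2 lb/kg = 83.31818 kg
Dose = 33.2 ng/kg/min × 83.31818 kg = 2766.164 ng/min
2766.164 ng/min × 60 min/hr = 165969.8 ng/hr
Concentration = 37 mg ÷ 182 mL = 0.2032967 mg/mL = 203296.7 ng/mL
Rate = 165969.8 ng/hr ÷ 203296.7 ng/mL = 0.8163921 mL/hr
Volume infused = 0.8163921 mL/hr × 34 hr = 27.75733 mL
Volume remaining = 182 − 27.75733 = 154.2427 mL
Drug remaining = 154.2427 mL × 203296.7 ng/mL = 31357026 ng = 31.35703 mg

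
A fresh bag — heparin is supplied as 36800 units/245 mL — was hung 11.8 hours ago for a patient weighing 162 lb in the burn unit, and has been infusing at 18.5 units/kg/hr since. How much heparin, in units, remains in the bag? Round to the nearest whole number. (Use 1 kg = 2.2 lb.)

20725 units

Weight = 162 lb ÷ 2.2 lb/kg = 73.63636 kg
Dose = 18.5 units/kg/hr × 73.63636 kg = 1362.273 units/hr
Concentration = 36800 units ÷ 245 mL = 150.2041 units/mL
Rate = 1362.273 units/hr ÷ 150.2041 units/mL = 9.069479 mL/hr
Volume infused = 9.069479 mL/hr × 11.8 hr = 107.0198 mL
Volume remaining = 245 − 107.0198 = 137.9802 mL
Drug remaining = 137.9802 mL × 150.2041 units/mL = 20725.18 units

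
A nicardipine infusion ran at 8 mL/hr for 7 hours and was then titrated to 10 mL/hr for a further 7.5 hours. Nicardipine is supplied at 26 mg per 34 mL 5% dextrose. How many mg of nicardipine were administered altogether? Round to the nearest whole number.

100 mg

Concentration = 26 mg ÷ 34 mL = 0.7647059 mg/mL
Stage 1: 8 mL/hr × 7 hr = 56 mL → 56 mL × 0.7647059 mg/mL = 42.82353 mg
Stage 2: 10 mL/hr × 7.5 hr = 75 mL → 75 mL × 0.7647059 mg/mL = 57.35294 mg
Total = 42.82353 + 57.35294 = 100.1765 mg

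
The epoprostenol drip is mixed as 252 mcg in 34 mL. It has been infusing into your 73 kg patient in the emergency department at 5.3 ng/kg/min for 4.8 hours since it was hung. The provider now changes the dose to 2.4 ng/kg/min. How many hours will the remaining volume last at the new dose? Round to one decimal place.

Initial rate:
Dose = 5.3 ng/kg/min × 73 kg = 386.9 ng/min
386.9 ng/min × 60 min/hr = 23214 ng/hr
Concentration = 252 mcg ÷ 34 mL = 7.411765 mcg/mL = 7411.765 ng/mL
Rate = 23214 ng/hr ÷ 7411.765 ng/mL = 3.132048 mL/hr
Volume infused so far = 3.132048 mL/hr × 4.8 hr = 15.03383 mL
Volume remaining = 34 − 15.03383 = 18.96617 mL
New rate:
Dose = 2.4 ng/kg/min × 73 kg = 175.2 ng/min
175.2 ng/min × 60 min/hr = 10512 ng/hr
Rate = 10512 ng/hr ÷ 7411.765 ng/mL = 1.418286 mL/hr
Time remaining = 18.96617 mL ÷ 1.418286 mL/hr = 13.3726 hr

13.4 hours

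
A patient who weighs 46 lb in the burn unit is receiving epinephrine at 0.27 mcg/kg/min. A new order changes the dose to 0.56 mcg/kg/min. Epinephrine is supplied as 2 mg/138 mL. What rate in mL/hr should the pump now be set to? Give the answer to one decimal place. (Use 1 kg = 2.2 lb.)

Weight = 46 lb ÷ 2.2 lb/kg = 20.90909 kg
Dose = 0.56 mcg/kg/min × 20.90909 kg = 11.70909 mcg/min
11.70909 mcg/min × 60 min/hr = 702.5455 mcg/hr
Concentration = 2 mg ÷ 138 mL = 0.01449275 mg/mL = 14.49275 mcg/mL
Rate = 702.5455 mcg/hr ÷ 14.49275 mcg/mL = 48.47564 mL/hr

48.5 mL/hr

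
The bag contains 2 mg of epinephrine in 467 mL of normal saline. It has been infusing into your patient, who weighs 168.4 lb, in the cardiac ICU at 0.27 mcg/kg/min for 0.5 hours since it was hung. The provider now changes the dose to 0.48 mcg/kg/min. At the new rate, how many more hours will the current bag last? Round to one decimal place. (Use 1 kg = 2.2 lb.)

Initial rate:
Weight = 168.4 lb ÷ 2.2 lb/kg = 76.54545 kg
Dose = 0.27 mcg/kg/min × 76.54545 kg = 20.66727 mcg/min
20.66727 mcg/min × 60 min/hr = 1240.036 mcg/hr
Concentration = 2 mg ÷ 467 mL = 0.004282655 mg/mL = 4.282655 mcg/mL
Rate = 1240.036 mcg/hr ÷ 4.282655 mcg/mL = 289.5485 mL/hr
Volume infused so far = 289.5485 mL/hr × 0.5 hr = 144.7742 mL
Volume remaining = 467 − 144.7742 = 322.2258 mL
New rate:
Dose = 0.48 mcg/kg/min × 76.54545 kg = 36.74182 mcg/min
36.74182 mcg/min × 60 min/hr = 2204.509 mcg/hr
Rate = 2204.509 mcg/hr ÷ 4.282655 mcg/mL = 514.7529 mL/hr
Time remaining = 322.2258 mL ÷ 514.7529 mL/hr = 0.6259815 hr

0.6 hours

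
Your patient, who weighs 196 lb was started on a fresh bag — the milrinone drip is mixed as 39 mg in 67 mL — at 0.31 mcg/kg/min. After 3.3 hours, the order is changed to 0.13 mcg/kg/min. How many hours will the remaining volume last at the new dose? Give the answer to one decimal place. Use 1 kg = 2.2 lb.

Initial rate:
Weight = 196 lb ÷ 2.2 lb/kg = 89.09091 kg
Dose = 0.31 mcg/kg/min × 89.09091 kg = 27.61818 mcg/min
27.61818 mcg/min × 60 min/hr = 1657.091 mcg/hr
Concentration = 39 mg ÷ 67 mL = 0.5820896 mg/mL = 582.0896 mcg/mL
Rate = 1657.091 mcg/hr ÷ 582.0896 mcg/mL = 2.846797 mL/hr
Volume infused so far = 2.846797 mL/hr × 3.3 hr = 9.394431 mL
Volume remaining = 67 − 9.394431 = 57.60557 mL
New rate:
Dose = 0.13 mcg/kg/min × 89.09091 kg = 11.58182 mcg/min
11.58182 mcg/min × 60 min/hr = 694.9091 mcg/hr
Rate = 694.9091 mcg/hr ÷ 582.0896 mcg/mL = 1.193818 mL/hr
Time remaining = 57.60557 mL ÷ 1.193818 mL/hr = 48.25322 hr

48.3 hours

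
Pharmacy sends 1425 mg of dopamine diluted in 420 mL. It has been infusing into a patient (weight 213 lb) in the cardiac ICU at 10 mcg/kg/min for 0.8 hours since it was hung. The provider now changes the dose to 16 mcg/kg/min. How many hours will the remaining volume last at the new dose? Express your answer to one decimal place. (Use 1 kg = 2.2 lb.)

14.8 hours

Initial rate:
Weight = 213 lb ÷ 2.2 lb/kg = 96.81818 kg
Dose = 10 mcg/kg/min × 96.81818 kg = 968.1818 mcg/min
968.1818 mcg/min × 60 min/hr = 58090.91 mcg/hr
Concentration = 1425 mg ÷ 420 mL = 3.392857 mg/mL = 3392.857 mcg/mL
Rate = 58090.91 mcg/hr ÷ 3392.857 mcg/mL = 17.12153 mL/hr
Volume infused so far = 17.12153 mL/hr × 0.8 hr = 13.69722 mL
Volume remaining = 420 − 13.69722 = 406.3028 mL
New rate:
Dose = 16 mcg/kg/min × 96.81818 kg = 1549.091 mcg/min
1549.091 mcg/min × 60 min/hr = 92945.45 mcg/hr
Rate = 92945.45 mcg/hr ÷ 3392.857 mcg/mL = 27.39445 mL/hr
Time remaining = 406.3028 mL ÷ 27.39445 mL/hr = 14.83157 hr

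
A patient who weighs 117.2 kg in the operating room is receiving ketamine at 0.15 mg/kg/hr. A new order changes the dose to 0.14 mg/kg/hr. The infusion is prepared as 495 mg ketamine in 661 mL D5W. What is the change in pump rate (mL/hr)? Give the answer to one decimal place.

1.6 mL/hr

At the current dose:
Dose = 0.15 mg/kg/hr × 117.2 kg = 17.58 mg/hr
Concentration = 495 mg ÷ 661 mL = 0.7488654 mg/mL
Rate = 17.58 mg/hr ÷ 0.7488654 mg/mL = 23.47552 mL/hr
At the new dose:
Dose = 0.14 mg/kg/hr × 117.2 kg = 16.408 mg/hr
Rate = 16.408 mg/hr ÷ 0.7488654 mg/mL = 21.91048 mL/hr
Change = 21.91048 − 23.47552 = -1.565034 mL/hr → 1.565034 mL/hr decrease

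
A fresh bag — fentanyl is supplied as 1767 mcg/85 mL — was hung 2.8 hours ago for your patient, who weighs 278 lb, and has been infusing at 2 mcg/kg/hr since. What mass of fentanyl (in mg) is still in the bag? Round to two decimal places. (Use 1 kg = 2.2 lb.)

1.06 mg

Weight = 278 lb ÷ 2.2 lb/kg = 126.3636 kg
Dose = 2 mcg/kg/hr × 126.3636 kg = 252.7273 mcg/hr
Concentration = 1767 mcg ÷ 85 mL = 20.78824 mcg/mL
Rate = 252.7273 mcg/hr ÷ 20.78824 mcg/mL = 12.15723 mL/hr
Volume infused = 12.15723 mL/hr × 2.8 hr = 34.04023 mL
Volume remaining = 85 − 34.04023 = 50.95977 mL
Drug remaining = 50.95977 mL × 20.78824 mcg/mL = 1059.364 mcg = 1.059364 mg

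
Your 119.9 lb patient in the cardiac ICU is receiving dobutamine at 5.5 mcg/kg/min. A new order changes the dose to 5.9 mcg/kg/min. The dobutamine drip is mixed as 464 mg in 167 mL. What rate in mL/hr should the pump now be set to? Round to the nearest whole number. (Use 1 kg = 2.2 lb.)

7 mL/hr

Weight = 119.9 lb ÷ 2.2 lb/kg = 54.5 kg
Dose = 5.9 mcg/kg/min × 54.5 kg = 321.55 mcg/min
321.55 mcg/min × 60 min/hr = 19293 mcg/hr
Concentration = 464 mg ÷ 167 mL = 2.778443 mg/mL = 2778.443 mcg/mL
Rate = 19293 mcg/hr ÷ 2778.443 mcg/mL = 6.943817 mL/hr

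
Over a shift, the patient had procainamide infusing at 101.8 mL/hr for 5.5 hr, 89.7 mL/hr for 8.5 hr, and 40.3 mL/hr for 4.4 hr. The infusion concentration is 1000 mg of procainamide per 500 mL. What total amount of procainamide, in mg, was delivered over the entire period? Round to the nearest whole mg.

Concentration = 1000 mg ÷ 500 mL = 2 mg/mL
Stage 1: 101.8 mL/hr × 5.5 hr = 559.9 mL → 559.9 mL × 2 mg/mL = 1119.8 mg
Stage 2: 89.7 mL/hr × 8.5 hr = 762.45 mL → 762.45 mL × 2 mg/mL = 1524.9 mg
Stage 3: 40.3 mL/hr × 4.4 hr = 177.32 mL → 177.32 mL × 2 mg/mL = 354.64 mg
Total = 1119.8 + 1524.9 + 354.64 = 2999.34 mg

2999 mg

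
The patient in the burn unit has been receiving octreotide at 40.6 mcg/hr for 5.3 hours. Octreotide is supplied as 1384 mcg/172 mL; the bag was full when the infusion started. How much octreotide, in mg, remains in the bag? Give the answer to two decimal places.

1.17 mg

Concentration = 1384 mcg ÷ 172 mL = 8.046512 mcg/mL
Rate = 40.6 mcg/hr ÷ 8.046512 mcg/mL = 5.045665 mL/hr
Volume infused = 5.045665 mL/hr × 5.3 hr = 26.74202 mL
Volume remaining = 172 − 26.74202 = 145.258 mL
Drug remaining = 145.258 mL × 8.046512 mcg/mL = 1168.82 mcg = 1.16882 mg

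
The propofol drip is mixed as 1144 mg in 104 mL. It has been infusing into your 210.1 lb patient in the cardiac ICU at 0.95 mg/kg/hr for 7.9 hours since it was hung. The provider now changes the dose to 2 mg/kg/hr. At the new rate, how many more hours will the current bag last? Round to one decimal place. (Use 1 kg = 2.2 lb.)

2.2 hours

Initial rate:
Weight = 210.1 lb ÷ 2.2 lb/kg = 95.5 kg
Dose = 0.95 mg/kg/hr × 95.5 kg = 90.725 mg/hr
Concentration = 1144 mg ÷ 104 mL = 11 mg/mL
Rate = 90.725 mg/hr ÷ 11 mg/mL = 8.247727 mL/hr
Volume infused so far = 8.247727 mL/hr × 7.9 hr = 65.15705 mL
Volume remaining = 104 − 65.15705 = 38.84295 mL
New rate:
Dose = 2 mg/kg/hr × 95.5 kg = 191 mg/hr
Rate = 191 mg/hr ÷ 11 mg/mL = 17.36364 mL/hr
Time remaining = 38.84295 mL ÷ 17.36364 mL/hr = 2.237029 hr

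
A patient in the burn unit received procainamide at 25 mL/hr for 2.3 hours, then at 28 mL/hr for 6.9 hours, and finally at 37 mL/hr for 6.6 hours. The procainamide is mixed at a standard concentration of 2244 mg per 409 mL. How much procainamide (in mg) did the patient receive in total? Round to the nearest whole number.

Concentration = 2244 mg ÷ 409 mL = 5.486553 mg/mL
Stage 1: 25 mL/hr × 2.3 hr = 57.5 mL → 57.5 mL × 5.486553 mg/mL = 315.4768 mg
Stage 2: 28 mL/hr × 6.9 hr = 193.2 mL → 193.2 mL × 5.486553 mg/mL = 1060.002 mg
Stage 3: 37 mL/hr × 6.6 hr = 244.2 mL → 244.2 mL × 5.486553 mg/mL = 1339.816 mg
Total = 315.4768 + 1060.002 + 1339.816 = 2715.295 mg

2715 mg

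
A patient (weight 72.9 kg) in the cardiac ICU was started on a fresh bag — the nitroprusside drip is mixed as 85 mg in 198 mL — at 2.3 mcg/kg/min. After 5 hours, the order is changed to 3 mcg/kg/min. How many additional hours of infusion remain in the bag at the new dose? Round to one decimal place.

2.6 hours

Initial rate:
Dose = 2.3 mcg/kg/min × 72.9 kg = 167.67 mcg/min
167.67 mcg/min × 60 min/hr = 10060.2 mcg/hr
Concentration = 85 mg ÷ 198 mL = 0.4292929 mg/mL = 429.2929 mcg/mL
Rate = 10060.2 mcg/hr ÷ 429.2929 mcg/mL = 23.43435 mL/hr
Volume infused so far = 23.43435 mL/hr × 5 hr = 117.1717 mL
Volume remaining = 198 − 117.1717 = 80.82826 mL
New rate:
Dose = 3 mcg/kg/min × 72.9 kg = 218.7 mcg/min
218.7 mcg/min × 60 min/hr = 13122 mcg/hr
Rate = 13122 mcg/hr ÷ 429.2929 mcg/mL = 30.56654 mL/hr
Time remaining = 80.82826 mL ÷ 30.56654 mL/hr = 2.644338 hr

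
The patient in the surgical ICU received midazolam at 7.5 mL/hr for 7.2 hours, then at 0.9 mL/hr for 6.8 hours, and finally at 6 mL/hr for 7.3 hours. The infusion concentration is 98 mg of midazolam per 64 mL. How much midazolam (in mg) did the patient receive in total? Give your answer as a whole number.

Concentration = 98 mg ÷ 64 mL = 1.53125 mg/mL
Stage 1: 7.5 mL/hr × 7.2 hr = 54 mL → 54 mL × 1.53125 mg/mL = 82.6875 mg
Stage 2: 0.9 mL/hr × 6.8 hr = 6.12 mL → 6.12 mL × 1.53125 mg/mL = 9.37125 mg
Stage 3: 6 mL/hr × 7.3 hr = 43.8 mL → 43.8 mL × 1.53125 mg/mL = 67.06875 mg
Total = 82.6875 + 9.37125 + 67.06875 = 159.1275 mg

159 mg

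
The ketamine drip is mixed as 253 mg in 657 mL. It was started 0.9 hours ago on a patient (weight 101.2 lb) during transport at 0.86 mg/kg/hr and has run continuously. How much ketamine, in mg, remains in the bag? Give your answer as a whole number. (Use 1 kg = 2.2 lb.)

217 mg

Weight = 101.2 lb ÷ 2.2 lb/kg = 46 kg
Dose = 0.86 mg/kg/hr × 46 kg = 39.56 mg/hr
Concentration = 253 mg ÷ 657 mL = 0.3850837 mg/mL
Rate = 39.56 mg/hr ÷ 0.3850837 mg/mL = 102.7309 mL/hr
Volume infused = 102.7309 mL/hr × 0.9 hr = 92.45782 mL
Volume remaining = 657 − 92.45782 = 564.5422 mL
Drug remaining = 564.5422 mL × 0.3850837 mg/mL = 217.396 mg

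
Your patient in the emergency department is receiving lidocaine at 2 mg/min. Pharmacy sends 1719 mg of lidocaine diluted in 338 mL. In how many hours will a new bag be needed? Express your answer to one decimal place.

14.3 hours

2 mg/min × 60 min/hr = 120 mg/hr
Concentration = 1719 mg ÷ 338 mL = 5.085799 mg/mL
Rate = 120 mg/hr ÷ 5.085799 mg/mL = 23.59511 mL/hr
Duration = 338 mL ÷ 23.59511 mL/hr = 14.325 hr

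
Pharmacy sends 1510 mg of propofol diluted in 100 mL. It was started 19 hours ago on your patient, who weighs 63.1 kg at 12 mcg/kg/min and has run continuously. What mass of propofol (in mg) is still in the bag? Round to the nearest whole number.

Dose = 12 mcg/kg/min × 63.1 kg = 757.2 mcg/min
757.2 mcg/min × 60 min/hr = 45432 mcg/hr
Concentration = 1510 mg ÷ 100 mL = 15.1 mg/mL = 15100 mcg/mL
Rate = 45432 mcg/hr ÷ 15100 mcg/mL = 3.008742 mL/hr
Volume infused = 3.008742 mL/hr × 19 hr = 57.16609 mL
Volume remaining = 100 − 57.16609 = 42.83391 mL
Drug remaining = 42.83391 mL × 15100 mcg/mL = 646792 mcg = 646.792 mg

647 mg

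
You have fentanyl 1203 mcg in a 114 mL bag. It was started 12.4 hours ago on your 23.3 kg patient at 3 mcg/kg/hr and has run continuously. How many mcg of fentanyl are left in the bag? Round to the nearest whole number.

Dose = 3 mcg/kg/hr × 23.3 kg = 69.9 mcg/hr
Concentration = 1203 mcg ÷ 114 mL = 10.55263 mcg/mL
Rate = 69.9 mcg/hr ÷ 10.55263 mcg/mL = 6.62394 mL/hr
Volume infused = 6.62394 mL/hr × 12.4 hr = 82.13686 mL
Volume remaining = 114 − 82.13686 = 31.86314 mL
Drug remaining = 31.86314 mL × 10.55263 mcg/mL = 336.24 mcg

336 mcg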